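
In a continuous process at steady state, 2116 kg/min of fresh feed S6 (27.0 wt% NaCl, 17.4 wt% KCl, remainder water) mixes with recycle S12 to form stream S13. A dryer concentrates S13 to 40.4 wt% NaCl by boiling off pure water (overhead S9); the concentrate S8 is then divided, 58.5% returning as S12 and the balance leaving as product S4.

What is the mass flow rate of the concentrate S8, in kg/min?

Overall NaCl balance (none leaves overhead): NaCl in fresh feed = NaCl in product, i.e. 2116×0.270 = (1−0.585)·S8·0.404.
S8 = 571.32/(0.404×0.415) = 3407.6 kg/min.

3408 kg/min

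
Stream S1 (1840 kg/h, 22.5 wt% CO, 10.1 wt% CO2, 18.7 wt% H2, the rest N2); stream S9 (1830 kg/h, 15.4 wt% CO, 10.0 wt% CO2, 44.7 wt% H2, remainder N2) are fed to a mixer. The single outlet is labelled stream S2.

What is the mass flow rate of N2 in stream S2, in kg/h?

N2 out = N2 in = 1840×0.487 + 1830×0.299 = 1443.2 kg/h.

1443 kg/h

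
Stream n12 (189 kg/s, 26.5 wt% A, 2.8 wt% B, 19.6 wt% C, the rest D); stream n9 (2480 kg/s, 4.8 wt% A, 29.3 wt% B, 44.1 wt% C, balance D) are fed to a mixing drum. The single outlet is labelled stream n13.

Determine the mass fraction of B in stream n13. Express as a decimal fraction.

Total flow out = 189 + 2480 = 2669 kg/s.
B in = 189×0.028 + 2480×0.293 = 731.93 kg/s.
B mass fraction in n13 = 731.93/2669 = 0.2742.

0.2742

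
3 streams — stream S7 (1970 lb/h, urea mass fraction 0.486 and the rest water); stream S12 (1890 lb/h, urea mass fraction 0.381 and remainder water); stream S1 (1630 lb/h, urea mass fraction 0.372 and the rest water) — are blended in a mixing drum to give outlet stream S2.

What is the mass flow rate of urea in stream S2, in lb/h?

2284 lb/h

urea out = urea in = 1970×0.486 + 1890×0.381 + 1630×0.372 = 2283.9 lb/h.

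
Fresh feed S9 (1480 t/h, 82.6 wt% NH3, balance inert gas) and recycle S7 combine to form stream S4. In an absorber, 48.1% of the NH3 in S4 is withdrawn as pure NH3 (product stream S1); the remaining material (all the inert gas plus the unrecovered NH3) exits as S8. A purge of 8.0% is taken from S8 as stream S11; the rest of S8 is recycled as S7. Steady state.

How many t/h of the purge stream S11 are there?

354.7 t/h

inert gas enters only via S9 and leaves only via the purge: 1480×0.174 = 0.080×(inert gas in S8), and the absorber passes all inert gas, so inert gas in S4 = inert gas in S8 = 3219 t/h.
NH3 in S4: m_A = 1480×0.826 + (1−0.080)·(1−0.481)·m_A, so m_A = 1222.5/0.5225 = 2339.6 t/h.
S8 = (1−0.481)×2339.6 + 3219 = 4433.2 t/h.
Purge S11 = 0.080×4433.2 = 354.66 t/h.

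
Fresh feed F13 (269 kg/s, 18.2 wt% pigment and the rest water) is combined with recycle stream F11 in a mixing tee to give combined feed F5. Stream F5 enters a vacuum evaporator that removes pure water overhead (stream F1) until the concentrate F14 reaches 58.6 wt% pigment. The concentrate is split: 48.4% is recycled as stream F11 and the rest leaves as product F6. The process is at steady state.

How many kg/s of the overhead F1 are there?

Overall pigment balance (none leaves overhead): pigment in fresh feed = pigment in product, i.e. 269×0.182 = (1−0.484)·F14·0.586.
F14 = 48.958/(0.586×0.516) = 161.91 kg/s.
Recycle F11 = 0.484×161.91 = 78.365 kg/s.
Combined feed F5 = 269 + 78.365 = 347.36 kg/s.
Overhead F1 = F5 − F14 = 347.36 − 161.91 = 185.45 kg/s.

185.5 kg/s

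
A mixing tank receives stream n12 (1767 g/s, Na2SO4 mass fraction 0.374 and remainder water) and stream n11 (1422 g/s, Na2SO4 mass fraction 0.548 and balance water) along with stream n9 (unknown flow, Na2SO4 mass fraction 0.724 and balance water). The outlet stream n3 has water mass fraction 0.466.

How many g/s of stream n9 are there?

1383 g/s

Let n9 be the unknown flow. Total out = 3189 + n9.
water balance: 1748.9 + 0.276·n9 = 0.466·(3189 + n9)
(0.276 − 0.466)·n9 = 0.466×3189 − 1748.9 = -262.81
n9 = -262.81 / -0.190 = 1383.2 g/s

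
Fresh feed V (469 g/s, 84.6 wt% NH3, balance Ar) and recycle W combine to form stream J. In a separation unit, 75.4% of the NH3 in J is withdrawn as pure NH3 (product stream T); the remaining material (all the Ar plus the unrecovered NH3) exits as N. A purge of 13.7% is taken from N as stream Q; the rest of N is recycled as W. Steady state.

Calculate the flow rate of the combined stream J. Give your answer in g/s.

Ar enters only via V and leaves only via the purge: 469×0.154 = 0.137×(Ar in N), and the separation unit passes all Ar, so Ar in J = Ar in N = 527.2 g/s.
NH3 in J: m_A = 469×0.846 + (1−0.137)·(1−0.754)·m_A, so m_A = 396.77/0.7877 = 503.71 g/s.
J = 503.71 + 527.2 = 1030.9 g/s.

1031 g/s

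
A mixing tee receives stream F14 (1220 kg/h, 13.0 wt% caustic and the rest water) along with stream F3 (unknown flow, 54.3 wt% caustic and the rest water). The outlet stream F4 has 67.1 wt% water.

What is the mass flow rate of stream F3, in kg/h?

Let F3 be the unknown flow. Total out = 1220 + F3.
water balance: 1061.4 + 0.457·F3 = 0.671·(1220 + F3)
(0.457 − 0.671)·F3 = 0.671×1220 − 1061.4 = -242.78
F3 = -242.78 / -0.214 = 1134.5 kg/h

1134 kg/h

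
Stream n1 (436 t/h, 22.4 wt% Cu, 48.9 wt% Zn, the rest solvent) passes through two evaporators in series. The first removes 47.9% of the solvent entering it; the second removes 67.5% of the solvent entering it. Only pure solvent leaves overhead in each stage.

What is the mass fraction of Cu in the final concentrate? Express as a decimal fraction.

solvent in feed = 436×0.287 = 125.13 t/h.
After stage 1: solvent left = (1−0.479)×125.13 = 65.194; stream total = 376.06 t/h.
After stage 2: solvent left = (1−0.675)×65.194 = 21.188; final concentrate = 332.06 t/h.
Cu fraction = 97.664/332.06 = 0.294.

0.294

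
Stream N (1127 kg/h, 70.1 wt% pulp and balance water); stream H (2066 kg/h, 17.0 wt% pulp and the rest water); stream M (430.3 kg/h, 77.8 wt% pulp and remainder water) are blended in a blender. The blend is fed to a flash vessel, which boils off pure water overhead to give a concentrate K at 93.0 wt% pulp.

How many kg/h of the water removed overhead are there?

2036 kg/h

pulp entering = 1127×0.701 + 2066×0.170 + 430.3×0.778 = 1476 kg/h.
All pulp reports to K, so K = 1476/0.930 = 1587.1 kg/h.
Total feed = 3623.3 kg/h; overhead = 3623.3 − 1587.1 = 2036.2 kg/h.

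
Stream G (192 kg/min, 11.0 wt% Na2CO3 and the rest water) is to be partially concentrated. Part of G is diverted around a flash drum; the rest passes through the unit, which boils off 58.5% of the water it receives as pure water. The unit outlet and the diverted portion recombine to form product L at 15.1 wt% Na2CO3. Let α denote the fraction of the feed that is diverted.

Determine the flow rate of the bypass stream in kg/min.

All 192×0.110 = 21.12 kg/min of Na2CO3 reaches L, so L = 21.12/0.151 = 139.87 kg/min and vapour = 52.132 kg/min.
The evaporator receives (1−α)·192 of feed at 0.890 water and removes 0.585 of that water:
0.585×0.890×(1−α)×192 = 52.132
(1−α) = 52.132/99.965 = 0.5215;  α = 0.4785.
Bypass flow = 0.4785×192 = 91.87 kg/min.

91.87 kg/min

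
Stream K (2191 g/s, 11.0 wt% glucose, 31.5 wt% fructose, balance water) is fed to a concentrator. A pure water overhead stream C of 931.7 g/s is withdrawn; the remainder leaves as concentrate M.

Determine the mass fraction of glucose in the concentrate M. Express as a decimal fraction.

glucose is not removed: 2191×0.110 = 241.01 g/s of glucose enters M.
Concentrate = 2191 − 931.7 = 1259.3 g/s.
Mass fraction = 241.01/1259.3 = 0.191.

0.191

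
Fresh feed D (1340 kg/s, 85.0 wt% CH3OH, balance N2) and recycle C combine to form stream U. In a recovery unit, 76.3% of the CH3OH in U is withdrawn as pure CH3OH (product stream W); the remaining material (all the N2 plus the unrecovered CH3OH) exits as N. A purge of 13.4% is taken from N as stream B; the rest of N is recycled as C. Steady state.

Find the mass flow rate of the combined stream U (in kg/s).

N2 enters only via D and leaves only via the purge: 1340×0.150 = 0.134×(N2 in N), and the recovery unit passes all N2, so N2 in U = N2 in N = 1500 kg/s.
CH3OH in U: m_A = 1340×0.850 + (1−0.134)·(1−0.763)·m_A, so m_A = 1139/0.7948 = 1433.1 kg/s.
U = 1433.1 + 1500 = 2933.1 kg/s.

2933 kg/s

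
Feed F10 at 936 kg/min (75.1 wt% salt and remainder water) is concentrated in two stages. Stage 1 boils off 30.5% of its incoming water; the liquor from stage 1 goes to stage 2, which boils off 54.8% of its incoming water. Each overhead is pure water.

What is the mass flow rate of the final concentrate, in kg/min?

776.2 kg/min

water in feed = 936×0.249 = 233.06 kg/min.
After stage 1: water left = (1−0.305)×233.06 = 161.98; stream total = 864.92 kg/min.
After stage 2: water left = (1−0.548)×161.98 = 73.215; final concentrate = 776.15 kg/min.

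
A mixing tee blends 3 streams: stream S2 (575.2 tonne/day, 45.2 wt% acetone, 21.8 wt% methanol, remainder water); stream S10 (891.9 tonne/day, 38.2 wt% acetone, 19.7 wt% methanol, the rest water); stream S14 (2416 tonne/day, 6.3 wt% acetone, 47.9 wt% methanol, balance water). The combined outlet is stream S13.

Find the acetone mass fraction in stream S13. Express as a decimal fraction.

Total flow out = 575.2 + 891.9 + 2416 = 3883.1 tonne/day.
acetone in = 575.2×0.452 + 891.9×0.382 + 2416×0.063 = 752.9 tonne/day.
acetone mass fraction in S13 = 752.9/3883.1 = 0.194.

0.194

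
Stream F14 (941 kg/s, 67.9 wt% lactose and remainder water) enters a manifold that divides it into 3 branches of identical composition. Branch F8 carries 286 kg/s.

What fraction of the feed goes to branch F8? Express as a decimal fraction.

0.304

Fraction to F8 = 286/941 = 0.3039.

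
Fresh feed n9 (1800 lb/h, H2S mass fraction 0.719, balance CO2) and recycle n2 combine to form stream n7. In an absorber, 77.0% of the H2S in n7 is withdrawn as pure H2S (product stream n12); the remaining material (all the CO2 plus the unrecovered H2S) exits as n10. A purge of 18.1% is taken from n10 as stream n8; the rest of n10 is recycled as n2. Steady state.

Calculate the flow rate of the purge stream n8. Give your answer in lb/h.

572.2 lb/h

CO2 enters only via n9 and leaves only via the purge: 1800×0.281 = 0.181×(CO2 in n10), and the absorber passes all CO2, so CO2 in n7 = CO2 in n10 = 2794.5 lb/h.
H2S in n7: m_A = 1800×0.719 + (1−0.181)·(1−0.770)·m_A, so m_A = 1294.2/0.8116 = 1594.6 lb/h.
n10 = (1−0.770)×1594.6 + 2794.5 = 3161.2 lb/h.
Purge n8 = 0.181×3161.2 = 572.18 lb/h.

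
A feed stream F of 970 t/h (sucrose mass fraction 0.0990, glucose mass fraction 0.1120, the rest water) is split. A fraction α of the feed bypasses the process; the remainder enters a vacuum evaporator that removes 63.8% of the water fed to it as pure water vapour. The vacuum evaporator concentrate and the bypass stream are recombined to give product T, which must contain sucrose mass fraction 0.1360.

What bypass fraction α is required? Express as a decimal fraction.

0.460

All 970×0.099 = 96.03 t/h of sucrose reaches T, so T = 96.03/0.136 = 706.1 t/h and vapour = 263.9 t/h.
The evaporator receives (1−α)·970 of feed at 0.789 water and removes 0.638 of that water:
0.638×0.789×(1−α)×970 = 263.9
(1−α) = 263.9/488.28 = 0.5405;  α = 0.4595.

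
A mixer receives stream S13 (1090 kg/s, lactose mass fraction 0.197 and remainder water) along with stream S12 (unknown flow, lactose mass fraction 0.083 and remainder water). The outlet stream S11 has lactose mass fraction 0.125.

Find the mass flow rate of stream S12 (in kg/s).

Let S12 be the unknown flow. Total out = 1090 + S12.
lactose balance: 214.73 + 0.083·S12 = 0.125·(1090 + S12)
(0.083 − 0.125)·S12 = 0.125×1090 − 214.73 = -78.48
S12 = -78.48 / -0.042 = 1868.6 kg/s

1869 kg/s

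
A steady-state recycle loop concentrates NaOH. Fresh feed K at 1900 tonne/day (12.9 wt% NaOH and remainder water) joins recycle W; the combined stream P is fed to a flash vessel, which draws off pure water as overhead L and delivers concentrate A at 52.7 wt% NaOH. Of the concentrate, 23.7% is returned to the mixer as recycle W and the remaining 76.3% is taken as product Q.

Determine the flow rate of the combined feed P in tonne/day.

2044 tonne/day

Overall NaOH balance (none leaves overhead): NaOH in fresh feed = NaOH in product, i.e. 1900×0.129 = (1−0.237)·A·0.527.
A = 245.1/(0.527×0.763) = 609.55 tonne/day.
Recycle W = 0.237×609.55 = 144.46 tonne/day.
Combined feed P = 1900 + 144.46 = 2044.5 tonne/day.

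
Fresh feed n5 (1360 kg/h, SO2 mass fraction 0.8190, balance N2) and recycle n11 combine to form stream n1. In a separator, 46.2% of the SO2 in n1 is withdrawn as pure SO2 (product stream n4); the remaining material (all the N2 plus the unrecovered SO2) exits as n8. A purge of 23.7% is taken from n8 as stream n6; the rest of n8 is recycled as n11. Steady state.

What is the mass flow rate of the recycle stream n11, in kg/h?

1568 kg/h

N2 enters only via n5 and leaves only via the purge: 1360×0.181 = 0.237×(N2 in n8), and the separator passes all N2, so N2 in n1 = N2 in n8 = 1038.6 kg/h.
SO2 in n1: m_A = 1360×0.819 + (1−0.237)·(1−0.462)·m_A, so m_A = 1113.8/0.5895 = 1889.4 kg/h.
n8 = (1−0.462)×1889.4 + 1038.6 = 2055.2 kg/h.
Recycle n11 = (1−0.237)×2055.2 = 1568.1 kg/h.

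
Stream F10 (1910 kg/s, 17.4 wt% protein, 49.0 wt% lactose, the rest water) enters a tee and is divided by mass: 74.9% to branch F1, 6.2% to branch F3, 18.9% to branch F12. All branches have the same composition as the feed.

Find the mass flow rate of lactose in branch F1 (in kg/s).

701 kg/s

Branch F1 total = 0.749×1910 = 1430.6 kg/s.
lactose in F1 = 0.490×1430.6 = 700.99 kg/s.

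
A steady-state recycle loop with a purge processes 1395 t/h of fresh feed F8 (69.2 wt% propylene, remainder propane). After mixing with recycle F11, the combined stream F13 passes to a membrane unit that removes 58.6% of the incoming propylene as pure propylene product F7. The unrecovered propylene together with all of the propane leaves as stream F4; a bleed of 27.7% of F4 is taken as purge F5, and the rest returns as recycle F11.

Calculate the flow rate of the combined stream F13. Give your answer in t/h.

2929 t/h

propane enters only via F8 and leaves only via the purge: 1395×0.308 = 0.277×(propane in F4), and the membrane unit passes all propane, so propane in F13 = propane in F4 = 1551.1 t/h.
propylene in F13: m_A = 1395×0.692 + (1−0.277)·(1−0.586)·m_A, so m_A = 965.34/0.7007 = 1377.7 t/h.
F13 = 1377.7 + 1551.1 = 2928.8 t/h.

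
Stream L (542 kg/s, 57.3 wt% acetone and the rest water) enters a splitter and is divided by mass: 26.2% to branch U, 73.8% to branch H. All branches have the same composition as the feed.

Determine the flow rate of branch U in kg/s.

Branch U flow = 0.262×542 = 142 kg/s.

142 kg/s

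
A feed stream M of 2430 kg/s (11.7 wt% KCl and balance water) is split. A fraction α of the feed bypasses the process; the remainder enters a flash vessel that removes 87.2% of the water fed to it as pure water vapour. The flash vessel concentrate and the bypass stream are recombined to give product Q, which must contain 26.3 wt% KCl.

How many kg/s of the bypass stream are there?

678 kg/s

All 2430×0.117 = 284.31 kg/s of KCl reaches Q, so Q = 284.31/0.263 = 1081 kg/s and vapour = 1349 kg/s.
The evaporator receives (1−α)·2430 of feed at 0.883 water and removes 0.872 of that water:
0.872×0.883×(1−α)×2430 = 1349
(1−α) = 1349/1871 = 0.7210;  α = 0.2790.
Bypass flow = 0.2790×2430 = 678.03 kg/s.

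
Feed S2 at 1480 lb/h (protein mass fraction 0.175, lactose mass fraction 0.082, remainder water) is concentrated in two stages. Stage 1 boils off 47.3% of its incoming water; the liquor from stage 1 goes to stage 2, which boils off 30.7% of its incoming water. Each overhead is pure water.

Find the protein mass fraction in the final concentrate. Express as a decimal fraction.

0.331

water in feed = 1480×0.743 = 1099.6 lb/h.
After stage 1: water left = (1−0.473)×1099.6 = 579.51; stream total = 959.87 lb/h.
After stage 2: water left = (1−0.307)×579.51 = 401.6; final concentrate = 781.96 lb/h.
protein fraction = 259/781.96 = 0.331.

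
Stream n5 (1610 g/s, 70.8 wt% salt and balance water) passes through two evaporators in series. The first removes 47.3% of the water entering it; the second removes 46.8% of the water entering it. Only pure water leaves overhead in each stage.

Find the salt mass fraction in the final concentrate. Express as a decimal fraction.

0.896

water in feed = 1610×0.292 = 470.12 g/s.
After stage 1: water left = (1−0.473)×470.12 = 247.75; stream total = 1387.6 g/s.
After stage 2: water left = (1−0.468)×247.75 = 131.8; final concentrate = 1271.7 g/s.
salt fraction = 1139.9/1271.7 = 0.896.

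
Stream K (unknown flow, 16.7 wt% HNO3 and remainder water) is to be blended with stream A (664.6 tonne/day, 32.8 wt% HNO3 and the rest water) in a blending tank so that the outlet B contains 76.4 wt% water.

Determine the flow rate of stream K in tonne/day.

Let K be the unknown flow. Total out = 664.6 + K.
water balance: 446.61 + 0.833·K = 0.764·(664.6 + K)
(0.833 − 0.764)·K = 0.764×664.6 − 446.61 = 61.143
K = 61.143 / 0.069 = 886.13 tonne/day

886.1 tonne/day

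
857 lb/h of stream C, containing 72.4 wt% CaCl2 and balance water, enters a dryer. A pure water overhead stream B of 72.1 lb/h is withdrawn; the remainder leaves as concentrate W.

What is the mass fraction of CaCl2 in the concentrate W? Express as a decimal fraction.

CaCl2 is not removed: 857×0.724 = 620.47 lb/h of CaCl2 enters W.
Concentrate = 857 − 72.1 = 784.9 lb/h.
Mass fraction = 620.47/784.9 = 0.7905.

0.7905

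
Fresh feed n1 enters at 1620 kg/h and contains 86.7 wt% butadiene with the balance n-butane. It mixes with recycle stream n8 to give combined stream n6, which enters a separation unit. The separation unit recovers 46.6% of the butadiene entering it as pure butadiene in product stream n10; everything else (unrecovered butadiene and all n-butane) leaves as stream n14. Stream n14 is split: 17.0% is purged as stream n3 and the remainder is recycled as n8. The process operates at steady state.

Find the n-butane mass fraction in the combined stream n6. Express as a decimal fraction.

n-butane enters only via n1 and leaves only via the purge: 1620×0.133 = 0.170×(n-butane in n14), and the separation unit passes all n-butane, so n-butane in n6 = n-butane in n14 = 1267.4 kg/h.
butadiene in n6: m_A = 1620×0.867 + (1−0.170)·(1−0.466)·m_A, so m_A = 1404.5/0.5568 = 2522.6 kg/h.
n6 = 2522.6 + 1267.4 = 3790 kg/h.
n-butane fraction in n6 = 1267.4/3790 = 0.334.

0.334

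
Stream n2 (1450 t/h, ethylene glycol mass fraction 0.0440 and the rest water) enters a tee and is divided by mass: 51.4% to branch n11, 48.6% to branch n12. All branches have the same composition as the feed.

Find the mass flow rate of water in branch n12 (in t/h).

673.7 t/h

Branch n12 total = 0.486×1450 = 704.7 t/h.
water in n12 = 0.956×704.7 = 673.69 t/h.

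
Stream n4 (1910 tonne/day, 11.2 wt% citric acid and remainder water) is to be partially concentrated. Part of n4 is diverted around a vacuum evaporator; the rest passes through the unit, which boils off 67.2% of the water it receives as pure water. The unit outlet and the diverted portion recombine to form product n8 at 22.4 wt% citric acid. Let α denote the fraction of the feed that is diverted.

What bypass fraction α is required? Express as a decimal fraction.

0.162

All 1910×0.112 = 213.92 tonne/day of citric acid reaches n8, so n8 = 213.92/0.224 = 955 tonne/day and vapour = 955 tonne/day.
The evaporator receives (1−α)·1910 of feed at 0.888 water and removes 0.672 of that water:
0.672×0.888×(1−α)×1910 = 955
(1−α) = 955/1139.8 = 0.8379;  α = 0.1621.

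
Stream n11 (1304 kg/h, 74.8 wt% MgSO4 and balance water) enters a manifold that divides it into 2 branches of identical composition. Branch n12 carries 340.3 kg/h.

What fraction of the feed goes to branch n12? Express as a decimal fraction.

0.261

Fraction to n12 = 340.3/1304 = 0.2610.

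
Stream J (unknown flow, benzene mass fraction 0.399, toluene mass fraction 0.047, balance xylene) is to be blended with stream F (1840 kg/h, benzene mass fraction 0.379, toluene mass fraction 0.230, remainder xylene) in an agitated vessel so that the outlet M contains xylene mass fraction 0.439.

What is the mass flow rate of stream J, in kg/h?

768 kg/h

Let J be the unknown flow. Total out = 1840 + J.
xylene balance: 719.44 + 0.554·J = 0.439·(1840 + J)
(0.554 − 0.439)·J = 0.439×1840 − 719.44 = 88.32
J = 88.32 / 0.115 = 768 kg/h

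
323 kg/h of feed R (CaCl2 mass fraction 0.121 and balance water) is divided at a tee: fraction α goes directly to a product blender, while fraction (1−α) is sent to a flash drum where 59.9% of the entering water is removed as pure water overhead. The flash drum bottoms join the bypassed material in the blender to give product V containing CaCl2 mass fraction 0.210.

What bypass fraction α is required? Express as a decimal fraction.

All 323×0.121 = 39.083 kg/h of CaCl2 reaches V, so V = 39.083/0.210 = 186.11 kg/h and vapour = 136.89 kg/h.
The evaporator receives (1−α)·323 of feed at 0.879 water and removes 0.599 of that water:
0.599×0.879×(1−α)×323 = 136.89
(1−α) = 136.89/170.07 = 0.8049;  α = 0.1951.

0.195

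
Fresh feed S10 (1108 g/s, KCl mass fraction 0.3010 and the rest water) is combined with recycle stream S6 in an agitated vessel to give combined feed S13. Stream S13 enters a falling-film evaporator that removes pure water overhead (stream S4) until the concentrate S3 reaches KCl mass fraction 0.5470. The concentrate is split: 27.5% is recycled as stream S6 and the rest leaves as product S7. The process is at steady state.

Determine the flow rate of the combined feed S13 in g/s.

1339 g/s

Overall KCl balance (none leaves overhead): KCl in fresh feed = KCl in product, i.e. 1108×0.301 = (1−0.275)·S3·0.547.
S3 = 333.51/(0.547×0.725) = 840.97 g/s.
Recycle S6 = 0.275×840.97 = 231.27 g/s.
Combined feed S13 = 1108 + 231.27 = 1339.3 g/s.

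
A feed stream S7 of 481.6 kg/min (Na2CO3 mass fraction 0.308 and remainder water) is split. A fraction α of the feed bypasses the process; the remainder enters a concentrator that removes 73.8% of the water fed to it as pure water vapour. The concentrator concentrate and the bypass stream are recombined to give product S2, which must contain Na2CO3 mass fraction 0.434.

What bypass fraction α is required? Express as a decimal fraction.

0.432

All 481.6×0.308 = 148.33 kg/min of Na2CO3 reaches S2, so S2 = 148.33/0.434 = 341.78 kg/min and vapour = 139.82 kg/min.
The evaporator receives (1−α)·481.6 of feed at 0.692 water and removes 0.738 of that water:
0.738×0.692×(1−α)×481.6 = 139.82
(1−α) = 139.82/245.95 = 0.5685;  α = 0.4315.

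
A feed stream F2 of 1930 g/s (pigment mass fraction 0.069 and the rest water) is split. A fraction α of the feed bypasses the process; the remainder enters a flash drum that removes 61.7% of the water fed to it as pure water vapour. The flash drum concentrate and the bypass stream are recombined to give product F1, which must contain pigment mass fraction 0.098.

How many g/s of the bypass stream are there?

All 1930×0.069 = 133.17 g/s of pigment reaches F1, so F1 = 133.17/0.098 = 1358.9 g/s and vapour = 571.12 g/s.
The evaporator receives (1−α)·1930 of feed at 0.931 water and removes 0.617 of that water:
0.617×0.931×(1−α)×1930 = 571.12
(1−α) = 571.12/1108.6 = 0.5152;  α = 0.4848.
Bypass flow = 0.4848×1930 = 935.75 g/s.

935.8 g/s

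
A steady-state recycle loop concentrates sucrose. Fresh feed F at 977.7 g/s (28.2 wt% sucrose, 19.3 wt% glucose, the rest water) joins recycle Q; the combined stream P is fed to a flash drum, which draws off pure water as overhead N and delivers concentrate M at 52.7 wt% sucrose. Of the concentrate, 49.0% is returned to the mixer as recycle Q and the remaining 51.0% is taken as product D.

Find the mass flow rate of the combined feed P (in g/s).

Overall sucrose balance (none leaves overhead): sucrose in fresh feed = sucrose in product, i.e. 977.7×0.282 = (1−0.490)·M·0.527.
M = 275.71/(0.527×0.510) = 1025.8 g/s.
Recycle Q = 0.490×1025.8 = 502.66 g/s.
Combined feed P = 977.7 + 502.66 = 1480.4 g/s.

1480 g/s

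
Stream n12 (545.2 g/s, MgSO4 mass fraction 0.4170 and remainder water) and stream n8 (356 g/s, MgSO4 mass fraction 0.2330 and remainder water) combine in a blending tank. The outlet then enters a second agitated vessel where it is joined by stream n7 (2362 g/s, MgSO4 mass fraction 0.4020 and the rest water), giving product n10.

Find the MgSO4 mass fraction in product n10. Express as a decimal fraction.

Overall, product flow = 3263.2 g/s.
MgSO4 in = 545.2×0.417 + 356×0.233 + 2362×0.402 = 1259.8 g/s.
MgSO4 fraction in n10 = 0.3861.

0.3861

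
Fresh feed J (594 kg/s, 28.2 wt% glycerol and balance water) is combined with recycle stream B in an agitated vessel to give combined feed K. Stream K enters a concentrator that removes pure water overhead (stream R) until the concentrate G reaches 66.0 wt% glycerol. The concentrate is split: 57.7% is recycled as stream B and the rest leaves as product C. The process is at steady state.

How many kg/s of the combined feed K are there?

Overall glycerol balance (none leaves overhead): glycerol in fresh feed = glycerol in product, i.e. 594×0.282 = (1−0.577)·G·0.660.
G = 167.51/(0.660×0.423) = 600 kg/s.
Recycle B = 0.577×600 = 346.2 kg/s.
Combined feed K = 594 + 346.2 = 940.2 kg/s.

940.2 kg/s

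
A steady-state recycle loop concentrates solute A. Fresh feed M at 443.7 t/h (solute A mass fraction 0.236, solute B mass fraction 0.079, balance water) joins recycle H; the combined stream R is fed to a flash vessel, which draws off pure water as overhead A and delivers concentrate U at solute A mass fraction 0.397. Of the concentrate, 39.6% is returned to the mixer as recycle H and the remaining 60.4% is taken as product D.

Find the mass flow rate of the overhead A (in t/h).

179.9 t/h

Overall solute A balance (none leaves overhead): solute A in fresh feed = solute A in product, i.e. 443.7×0.236 = (1−0.396)·U·0.397.
U = 104.71/(0.397×0.604) = 436.69 t/h.
Recycle H = 0.396×436.69 = 172.93 t/h.
Combined feed R = 443.7 + 172.93 = 616.63 t/h.
Overhead A = R − U = 616.63 − 436.69 = 179.94 t/h.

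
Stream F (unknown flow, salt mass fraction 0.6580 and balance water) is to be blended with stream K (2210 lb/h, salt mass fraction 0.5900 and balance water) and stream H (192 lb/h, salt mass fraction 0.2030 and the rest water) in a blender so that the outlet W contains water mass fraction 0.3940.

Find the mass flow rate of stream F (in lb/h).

2168 lb/h

Let F be the unknown flow. Total out = 2402 + F.
water balance: 1059.1 + 0.342·F = 0.394·(2402 + F)
(0.342 − 0.394)·F = 0.394×2402 − 1059.1 = -112.74
F = -112.74 / -0.052 = 2168 lb/h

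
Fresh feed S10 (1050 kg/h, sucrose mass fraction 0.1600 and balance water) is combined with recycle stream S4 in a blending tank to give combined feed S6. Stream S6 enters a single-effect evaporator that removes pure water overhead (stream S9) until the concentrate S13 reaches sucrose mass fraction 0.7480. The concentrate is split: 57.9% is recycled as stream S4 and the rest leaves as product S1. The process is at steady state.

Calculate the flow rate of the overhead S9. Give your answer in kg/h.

Overall sucrose balance (none leaves overhead): sucrose in fresh feed = sucrose in product, i.e. 1050×0.160 = (1−0.579)·S13·0.748.
S13 = 168/(0.748×0.421) = 533.49 kg/h.
Recycle S4 = 0.579×533.49 = 308.89 kg/h.
Combined feed S6 = 1050 + 308.89 = 1358.9 kg/h.
Overhead S9 = S6 − S13 = 1358.9 − 533.49 = 825.4 kg/h.

825.4 kg/h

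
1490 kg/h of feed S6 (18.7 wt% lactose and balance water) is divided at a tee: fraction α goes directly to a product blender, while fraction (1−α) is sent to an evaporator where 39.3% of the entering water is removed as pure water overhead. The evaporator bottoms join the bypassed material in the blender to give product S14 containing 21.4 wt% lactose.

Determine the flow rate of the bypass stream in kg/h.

All 1490×0.187 = 278.63 kg/h of lactose reaches S14, so S14 = 278.63/0.214 = 1302 kg/h and vapour = 187.99 kg/h.
The evaporator receives (1−α)·1490 of feed at 0.813 water and removes 0.393 of that water:
0.393×0.813×(1−α)×1490 = 187.99
(1−α) = 187.99/476.07 = 0.3949;  α = 0.6051.
Bypass flow = 0.6051×1490 = 901.63 kg/h.

901.6 kg/h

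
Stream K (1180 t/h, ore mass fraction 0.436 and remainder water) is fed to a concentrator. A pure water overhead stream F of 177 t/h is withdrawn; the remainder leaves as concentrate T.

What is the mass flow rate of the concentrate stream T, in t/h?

1003 t/h

Concentrate = 1180 − 177 = 1003 t/h.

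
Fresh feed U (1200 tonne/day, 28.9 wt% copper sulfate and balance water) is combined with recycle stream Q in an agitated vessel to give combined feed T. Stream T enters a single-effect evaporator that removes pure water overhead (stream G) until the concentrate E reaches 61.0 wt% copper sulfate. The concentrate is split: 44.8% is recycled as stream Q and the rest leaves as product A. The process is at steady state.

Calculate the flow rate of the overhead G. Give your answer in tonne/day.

Overall copper sulfate balance (none leaves overhead): copper sulfate in fresh feed = copper sulfate in product, i.e. 1200×0.289 = (1−0.448)·E·0.610.
E = 346.8/(0.610×0.552) = 1029.9 tonne/day.
Recycle Q = 0.448×1029.9 = 461.41 tonne/day.
Combined feed T = 1200 + 461.41 = 1661.4 tonne/day.
Overhead G = T − E = 1661.4 − 1029.9 = 631.48 tonne/day.

631.5 tonne/day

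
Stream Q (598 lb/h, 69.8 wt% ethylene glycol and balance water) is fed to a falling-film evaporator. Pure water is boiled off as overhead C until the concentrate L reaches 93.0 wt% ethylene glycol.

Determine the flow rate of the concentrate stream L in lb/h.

448.8 lb/h

ethylene glycol is conserved: 598×0.698 = 417.4 lb/h all reports to the concentrate.
Concentrate = 417.4/(target fraction) = 448.82 lb/h.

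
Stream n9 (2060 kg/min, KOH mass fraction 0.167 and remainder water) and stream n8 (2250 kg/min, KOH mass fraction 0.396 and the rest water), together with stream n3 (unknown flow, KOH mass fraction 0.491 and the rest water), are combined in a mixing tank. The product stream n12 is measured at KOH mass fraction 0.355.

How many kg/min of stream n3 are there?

Let n3 be the unknown flow. Total out = 4310 + n3.
KOH balance: 1235 + 0.491·n3 = 0.355·(4310 + n3)
(0.491 − 0.355)·n3 = 0.355×4310 − 1235 = 295.03
n3 = 295.03 / 0.136 = 2169.3 kg/min

2169 kg/min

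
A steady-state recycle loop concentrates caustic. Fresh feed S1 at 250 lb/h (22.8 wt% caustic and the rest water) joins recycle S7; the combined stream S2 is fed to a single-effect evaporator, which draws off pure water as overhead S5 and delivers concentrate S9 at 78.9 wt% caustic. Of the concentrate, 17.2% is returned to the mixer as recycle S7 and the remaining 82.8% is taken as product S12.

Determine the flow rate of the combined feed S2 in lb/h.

265 lb/h

Overall caustic balance (none leaves overhead): caustic in fresh feed = caustic in product, i.e. 250×0.228 = (1−0.172)·S9·0.789.
S9 = 57/(0.789×0.828) = 87.25 lb/h.
Recycle S7 = 0.172×87.25 = 15.007 lb/h.
Combined feed S2 = 250 + 15.007 = 265.01 lb/h.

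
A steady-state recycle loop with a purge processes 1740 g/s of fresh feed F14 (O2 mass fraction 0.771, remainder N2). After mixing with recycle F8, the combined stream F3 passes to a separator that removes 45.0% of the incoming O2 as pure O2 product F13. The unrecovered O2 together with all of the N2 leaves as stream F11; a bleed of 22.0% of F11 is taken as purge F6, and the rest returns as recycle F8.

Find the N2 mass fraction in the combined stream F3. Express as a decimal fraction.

0.435

N2 enters only via F14 and leaves only via the purge: 1740×0.229 = 0.220×(N2 in F11), and the separator passes all N2, so N2 in F3 = N2 in F11 = 1811.2 g/s.
O2 in F3: m_A = 1740×0.771 + (1−0.220)·(1−0.450)·m_A, so m_A = 1341.5/0.5710 = 2349.5 g/s.
F3 = 2349.5 + 1811.2 = 4160.6 g/s.
N2 fraction in F3 = 1811.2/4160.6 = 0.435.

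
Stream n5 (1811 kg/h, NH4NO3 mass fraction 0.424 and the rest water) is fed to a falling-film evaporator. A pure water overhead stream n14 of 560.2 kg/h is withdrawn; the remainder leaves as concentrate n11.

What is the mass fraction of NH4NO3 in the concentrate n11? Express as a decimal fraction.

NH4NO3 is not removed: 1811×0.424 = 767.86 kg/h of NH4NO3 enters n11.
Concentrate = 1811 − 560.2 = 1250.8 kg/h.
Mass fraction = 767.86/1250.8 = 0.614.

0.614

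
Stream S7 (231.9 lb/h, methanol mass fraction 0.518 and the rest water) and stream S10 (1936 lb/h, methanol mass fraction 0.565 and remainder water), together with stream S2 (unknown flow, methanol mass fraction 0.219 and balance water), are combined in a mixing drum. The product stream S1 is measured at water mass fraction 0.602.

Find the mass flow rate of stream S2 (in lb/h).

1962 lb/h

Let S2 be the unknown flow. Total out = 2167.9 + S2.
water balance: 953.94 + 0.781·S2 = 0.602·(2167.9 + S2)
(0.781 − 0.602)·S2 = 0.602×2167.9 − 953.94 = 351.14
S2 = 351.14 / 0.179 = 1961.7 lb/h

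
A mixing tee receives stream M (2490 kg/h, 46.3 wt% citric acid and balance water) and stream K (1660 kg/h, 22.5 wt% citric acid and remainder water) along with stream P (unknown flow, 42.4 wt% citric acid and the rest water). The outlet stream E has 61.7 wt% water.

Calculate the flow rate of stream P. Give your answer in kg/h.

Let P be the unknown flow. Total out = 4150 + P.
water balance: 2623.6 + 0.576·P = 0.617·(4150 + P)
(0.576 − 0.617)·P = 0.617×4150 − 2623.6 = -63.08
P = -63.08 / -0.041 = 1538.5 kg/h

1539 kg/h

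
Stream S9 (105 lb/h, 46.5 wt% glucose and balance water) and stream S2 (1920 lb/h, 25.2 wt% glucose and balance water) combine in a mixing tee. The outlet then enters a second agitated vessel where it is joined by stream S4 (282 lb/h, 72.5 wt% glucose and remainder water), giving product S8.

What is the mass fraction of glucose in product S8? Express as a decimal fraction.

Overall, product flow = 2307 lb/h.
glucose in = 105×0.465 + 1920×0.252 + 282×0.725 = 737.12 lb/h.
glucose fraction in S8 = 0.3195.

0.3195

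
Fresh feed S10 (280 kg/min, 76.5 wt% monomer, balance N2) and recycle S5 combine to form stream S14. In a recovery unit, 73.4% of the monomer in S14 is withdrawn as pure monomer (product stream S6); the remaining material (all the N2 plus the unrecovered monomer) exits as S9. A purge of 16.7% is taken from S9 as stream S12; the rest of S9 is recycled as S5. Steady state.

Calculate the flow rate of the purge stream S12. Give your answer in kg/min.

78.02 kg/min

N2 enters only via S10 and leaves only via the purge: 280×0.235 = 0.167×(N2 in S9), and the recovery unit passes all N2, so N2 in S14 = N2 in S9 = 394.01 kg/min.
monomer in S14: m_A = 280×0.765 + (1−0.167)·(1−0.734)·m_A, so m_A = 214.2/0.7784 = 275.17 kg/min.
S9 = (1−0.734)×275.17 + 394.01 = 467.21 kg/min.
Purge S12 = 0.167×467.21 = 78.024 kg/min.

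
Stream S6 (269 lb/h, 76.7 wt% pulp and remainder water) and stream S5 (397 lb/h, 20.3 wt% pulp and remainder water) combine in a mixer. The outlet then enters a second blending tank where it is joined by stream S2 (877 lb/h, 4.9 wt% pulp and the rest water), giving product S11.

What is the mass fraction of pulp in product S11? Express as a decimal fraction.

Overall, product flow = 1543 lb/h.
pulp in = 269×0.767 + 397×0.203 + 877×0.049 = 329.89 lb/h.
pulp fraction in S11 = 0.2138.

0.2138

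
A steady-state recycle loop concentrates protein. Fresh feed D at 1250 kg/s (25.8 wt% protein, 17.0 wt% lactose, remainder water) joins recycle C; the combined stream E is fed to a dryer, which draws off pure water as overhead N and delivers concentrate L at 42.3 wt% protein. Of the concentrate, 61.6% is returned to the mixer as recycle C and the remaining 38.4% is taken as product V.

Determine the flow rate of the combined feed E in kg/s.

2473 kg/s

Overall protein balance (none leaves overhead): protein in fresh feed = protein in product, i.e. 1250×0.258 = (1−0.616)·L·0.423.
L = 322.5/(0.423×0.384) = 1985.4 kg/s.
Recycle C = 0.616×1985.4 = 1223 kg/s.
Combined feed E = 1250 + 1223 = 2473 kg/s.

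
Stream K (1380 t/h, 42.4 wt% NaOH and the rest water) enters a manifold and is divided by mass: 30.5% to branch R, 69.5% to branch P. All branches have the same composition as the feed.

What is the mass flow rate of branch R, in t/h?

Branch R flow = 0.305×1380 = 420.9 t/h.

420.9 t/h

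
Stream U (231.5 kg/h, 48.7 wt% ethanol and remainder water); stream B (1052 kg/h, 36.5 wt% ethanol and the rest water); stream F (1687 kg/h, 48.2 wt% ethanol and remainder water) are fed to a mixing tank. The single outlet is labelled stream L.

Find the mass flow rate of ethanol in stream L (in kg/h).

ethanol out = ethanol in = 231.5×0.487 + 1052×0.365 + 1687×0.482 = 1309.9 kg/h.

1310 kg/h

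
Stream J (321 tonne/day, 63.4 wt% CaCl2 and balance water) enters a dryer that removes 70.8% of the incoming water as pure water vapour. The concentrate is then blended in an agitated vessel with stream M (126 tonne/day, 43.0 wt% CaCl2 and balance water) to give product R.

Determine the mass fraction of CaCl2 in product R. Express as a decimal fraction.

0.7083

Vapour removed = 0.708×0.366×321 = 83.18 tonne/day; concentrate = 237.82 tonne/day.
CaCl2 reaching the mixer = 203.51 (from concentrate) + 126×0.430 = 257.69 tonne/day.
Product flow = 237.82 + 126 = 363.82 tonne/day; CaCl2 fraction = 0.7083.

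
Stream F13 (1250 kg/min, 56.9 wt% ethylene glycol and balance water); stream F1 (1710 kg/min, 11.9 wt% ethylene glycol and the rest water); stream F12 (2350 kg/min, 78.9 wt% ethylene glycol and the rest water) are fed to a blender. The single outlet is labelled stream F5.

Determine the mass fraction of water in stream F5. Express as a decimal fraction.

0.4786

Total flow out = 1250 + 1710 + 2350 = 5310 kg/min.
water in = 1250×0.431 + 1710×0.881 + 2350×0.211 = 2541.1 kg/min.
water mass fraction in F5 = 2541.1/5310 = 0.4786.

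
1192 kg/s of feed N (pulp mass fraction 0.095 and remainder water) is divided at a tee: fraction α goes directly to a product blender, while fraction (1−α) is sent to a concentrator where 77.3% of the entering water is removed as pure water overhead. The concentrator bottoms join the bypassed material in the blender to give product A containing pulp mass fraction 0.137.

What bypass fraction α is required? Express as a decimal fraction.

All 1192×0.095 = 113.24 kg/s of pulp reaches A, so A = 113.24/0.137 = 826.57 kg/s and vapour = 365.43 kg/s.
The evaporator receives (1−α)·1192 of feed at 0.905 water and removes 0.773 of that water:
0.773×0.905×(1−α)×1192 = 365.43
(1−α) = 365.43/833.88 = 0.4382;  α = 0.5618.

0.562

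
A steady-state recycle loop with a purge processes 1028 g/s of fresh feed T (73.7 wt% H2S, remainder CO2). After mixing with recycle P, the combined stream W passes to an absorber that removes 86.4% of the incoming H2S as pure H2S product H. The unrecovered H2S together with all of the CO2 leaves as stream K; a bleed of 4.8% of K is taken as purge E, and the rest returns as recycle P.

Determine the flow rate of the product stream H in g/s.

H2S in W: m_A = 1028×0.737 + (1−0.048)·(1−0.864)·m_A, so m_A = 757.64/0.8705 = 870.32 g/s.
Product H = 0.864×870.32 = 751.95 g/s.

752 g/s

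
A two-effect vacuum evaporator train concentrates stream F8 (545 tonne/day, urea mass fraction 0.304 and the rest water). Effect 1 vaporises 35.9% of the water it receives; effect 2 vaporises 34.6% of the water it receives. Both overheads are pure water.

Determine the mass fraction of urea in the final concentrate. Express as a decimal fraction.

water in feed = 545×0.696 = 379.32 tonne/day.
After stage 1: water left = (1−0.359)×379.32 = 243.14; stream total = 408.82 tonne/day.
After stage 2: water left = (1−0.346)×243.14 = 159.02; final concentrate = 324.7 tonne/day.
urea fraction = 165.68/324.7 = 0.510.

0.510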